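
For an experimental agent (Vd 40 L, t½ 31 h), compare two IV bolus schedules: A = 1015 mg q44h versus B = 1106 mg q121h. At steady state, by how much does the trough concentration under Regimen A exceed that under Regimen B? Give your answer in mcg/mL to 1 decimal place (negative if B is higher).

Regimen A: f = (1/2)^(44/31) ≈ 0.3739; Cmin,ss = (1015/40)·f/(1−f) ≈ 15.154 mcg/mL.
Regimen B: f = (1/2)^(121/31) ≈ 0.0668; Cmin,ss = (1106/40)·f/(1−f) ≈ 1.979 mcg/mL.
Difference ≈ 15.154 − 1.979 ≈ 13.175 mcg/mL.

13.2 mcg/mL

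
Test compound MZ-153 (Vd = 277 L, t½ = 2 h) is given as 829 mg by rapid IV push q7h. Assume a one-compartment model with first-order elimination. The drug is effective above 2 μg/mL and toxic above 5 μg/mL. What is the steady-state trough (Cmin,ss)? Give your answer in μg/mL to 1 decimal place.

Over one 7-h interval, 7/2 ≈ 3.5 half-lives elapse, leaving f ≈ 0.0884 of each dose.
Each bolus raises the concentration by D/Vd = 829/277 ≈ 2.993 μg/mL.
Steady-state trough Cmin,ss = C₀·f/(1−f) ≈ 2.993 × 0.0884/0.9116 ≈ 0.290 μg/mL.
Trough 0.3 μg/mL vs MEC 2 μg/mL: subtherapeutic.

0.3 μg/mL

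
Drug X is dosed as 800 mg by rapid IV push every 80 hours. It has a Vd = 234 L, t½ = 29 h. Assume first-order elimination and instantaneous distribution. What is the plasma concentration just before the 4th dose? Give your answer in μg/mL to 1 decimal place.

f = (1/2)^(τ/t½) = (1/2)^(80/29) ≈ 0.1478.
C₀ = D/Vd = 800/234 ≈ 3.419 μg/mL.
Before the 4th dose, 3 doses have been given. Superposition: Cmin = C₀·(f + f² + … + f^3).
≈ 3.419 × (0.1478 + 0.0218 + 0.0032) ≈ 3.419 × 0.1728 ≈ 0.591 μg/mL.

0.6 μg/mL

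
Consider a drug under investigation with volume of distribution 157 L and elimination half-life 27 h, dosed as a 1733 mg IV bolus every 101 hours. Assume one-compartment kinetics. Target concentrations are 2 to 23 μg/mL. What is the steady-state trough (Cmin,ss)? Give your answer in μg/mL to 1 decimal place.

k = ln2/t½ = ln2/27 ≈ 0.025672 h⁻¹; fraction remaining f = e^(−kτ) = e^(−0.025672×101) ≈ 0.0748.
Each bolus raises the concentration by D/Vd = 1733/157 ≈ 11.038 μg/mL.
Steady-state trough Cmin,ss = C₀·f/(1−f) ≈ 11.038 × 0.0748/0.9252 ≈ 0.892 μg/mL.
Trough 0.9 μg/mL vs MEC 2 μg/mL: subtherapeutic.

0.9 μg/mL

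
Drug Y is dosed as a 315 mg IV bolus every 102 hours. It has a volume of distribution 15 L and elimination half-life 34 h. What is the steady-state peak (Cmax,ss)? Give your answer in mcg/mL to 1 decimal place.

τ = 102 h = 3 half-lives, so f = (1/2)^3 = 0.125.
At steady state, R = 1/(1 − 0.125) = 8/7.
Single-dose peak C₀ = D/Vd = 315/15 = 21 mcg/mL.
Steady-state peak Cmax,ss = C₀·R = 21 × 8/7 ≈ 24.000 mcg/mL.

24.0 mcg/mL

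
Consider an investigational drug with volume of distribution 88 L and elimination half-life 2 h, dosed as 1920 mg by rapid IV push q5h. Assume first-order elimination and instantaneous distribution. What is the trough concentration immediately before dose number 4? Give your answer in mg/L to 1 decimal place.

4.7 mg/L

f = (1/2)^(τ/t½) = (1/2)^(5/2) ≈ 0.1768.
C₀ = D/Vd = 1920/88 ≈ 21.818 mg/L.
Before the 4th dose, 3 doses have been given. Superposition: Cmin = C₀·(f + f² + … + f^3).
≈ 21.818 × (0.1768 + 0.0313 + 0.0055) ≈ 21.818 × 0.2136 ≈ 4.660 mg/L.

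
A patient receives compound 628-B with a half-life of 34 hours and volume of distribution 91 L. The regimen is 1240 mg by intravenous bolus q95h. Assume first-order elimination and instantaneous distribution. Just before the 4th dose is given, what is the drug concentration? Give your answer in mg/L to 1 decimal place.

f = (1/2)^(τ/t½) = (1/2)^(95/34) ≈ 0.1442.
C₀ = D/Vd = 1240/91 ≈ 13.626 mg/L.
Before the 4th dose, 3 doses have been given. Superposition: Cmin = C₀·(f + f² + … + f^3).
≈ 13.626 × (0.1442 + 0.0208 + 0.0030) ≈ 13.626 × 0.1680 ≈ 2.289 mg/L.

2.3 mg/L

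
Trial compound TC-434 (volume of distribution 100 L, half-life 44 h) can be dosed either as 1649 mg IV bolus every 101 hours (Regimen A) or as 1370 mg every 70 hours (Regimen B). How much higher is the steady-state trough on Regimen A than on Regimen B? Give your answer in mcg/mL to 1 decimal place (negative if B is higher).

Regimen A: f = (1/2)^(101/44) ≈ 0.2037; Cmin,ss = (1649/100)·f/(1−f) ≈ 4.218 mcg/mL.
Regimen B: f = (1/2)^(70/44) ≈ 0.3320; Cmin,ss = (1370/100)·f/(1−f) ≈ 6.809 mcg/mL.
Difference ≈ 4.218 − 6.809 ≈ -2.591 mcg/mL.

-2.6 mcg/mL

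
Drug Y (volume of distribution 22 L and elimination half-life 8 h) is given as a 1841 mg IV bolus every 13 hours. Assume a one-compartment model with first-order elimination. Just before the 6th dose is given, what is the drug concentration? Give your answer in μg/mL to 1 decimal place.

40.0 μg/mL

f = (1/2)^(τ/t½) = (1/2)^(13/8) ≈ 0.3242.
C₀ = D/Vd = 1841/22 ≈ 83.682 μg/mL.
Before the 6th dose, 5 doses have been given. Superposition: Cmin = C₀·(f + f² + … + f^5).
≈ 83.682 × (0.3242 + 0.1051 + 0.0341 + 0.0110 + 0.0036) ≈ 83.682 × 0.4780 ≈ 40.000 μg/mL.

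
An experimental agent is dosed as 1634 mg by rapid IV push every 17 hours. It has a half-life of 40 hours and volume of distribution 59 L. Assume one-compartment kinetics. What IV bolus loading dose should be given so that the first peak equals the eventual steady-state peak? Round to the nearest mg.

6404 mg

f = (1/2)^(17/40) ≈ 0.744839; accumulation ratio R = 1/(1−f) ≈ 3.91909.
Loading dose to hit Cmax,ss on first dose: D_load = D_maint·R ≈ 1634 × 3.91909 ≈ 6403.79 mg.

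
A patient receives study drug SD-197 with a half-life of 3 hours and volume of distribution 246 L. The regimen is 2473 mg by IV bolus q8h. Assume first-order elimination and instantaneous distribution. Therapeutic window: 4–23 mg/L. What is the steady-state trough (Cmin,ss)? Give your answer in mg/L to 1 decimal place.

τ/t½ = 8/3 ≈ 2.6667, so fraction remaining f = (1/2)^(8/3) ≈ 0.1575.
Each bolus raises the concentration by D/Vd = 2473/246 ≈ 10.053 mg/L.
Steady-state trough Cmin,ss = C₀·f/(1−f) ≈ 10.053 × 0.1575/0.8425 ≈ 1.879 mg/L.
Trough 1.9 mg/L vs MEC 4 mg/L: subtherapeutic.

1.9 mg/L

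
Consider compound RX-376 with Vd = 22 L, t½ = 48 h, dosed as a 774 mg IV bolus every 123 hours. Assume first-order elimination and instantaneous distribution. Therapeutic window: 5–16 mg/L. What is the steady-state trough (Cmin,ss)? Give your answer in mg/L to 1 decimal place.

Over one 123-h interval, 123/48 ≈ 2.5625 half-lives elapse, leaving f ≈ 0.1693 of each dose.
Single-dose peak C₀ = D/Vd = 774/22 ≈ 35.182 mg/L.
Steady-state trough Cmin,ss = C₀·f/(1−f) ≈ 35.182 × 0.1693/0.8307 ≈ 7.170 mg/L.
Trough 7.2 mg/L vs MEC 5 mg/L: adequate.

7.2 mg/L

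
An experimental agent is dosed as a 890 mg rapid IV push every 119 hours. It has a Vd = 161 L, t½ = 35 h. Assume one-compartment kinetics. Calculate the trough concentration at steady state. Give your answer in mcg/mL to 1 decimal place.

0.6 mcg/mL

Over one 119-h interval, 119/35 ≈ 3.4 half-lives elapse, leaving f ≈ 0.0947 of each dose.
At steady state, accumulation factor R = 1/(1 − e^(−kτ)) ≈ 1.1046.
Single-dose peak C₀ = D/Vd = 890/161 ≈ 5.528 mcg/mL.
Steady-state peak Cmax,ss = C₀·R ≈ 5.528 × 1.1046 ≈ 6.106 mcg/mL.
One interval later, Cmin,ss = Cmax,ss·e^(−kτ) ≈ 6.106 × 0.0947 ≈ 0.578 mcg/mL.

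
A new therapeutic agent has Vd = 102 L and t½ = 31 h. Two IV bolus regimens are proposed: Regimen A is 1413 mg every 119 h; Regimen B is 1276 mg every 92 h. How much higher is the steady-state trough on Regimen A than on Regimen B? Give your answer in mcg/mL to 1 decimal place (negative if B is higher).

Regimen A: f = (1/2)^(119/31) ≈ 0.0699; Cmin,ss = (1413/102)·f/(1−f) ≈ 1.041 mcg/mL.
Regimen B: f = (1/2)^(92/31) ≈ 0.1278; Cmin,ss = (1276/102)·f/(1−f) ≈ 1.833 mcg/mL.
Difference ≈ 1.041 − 1.833 ≈ -0.792 mcg/mL.

-0.8 mcg/mL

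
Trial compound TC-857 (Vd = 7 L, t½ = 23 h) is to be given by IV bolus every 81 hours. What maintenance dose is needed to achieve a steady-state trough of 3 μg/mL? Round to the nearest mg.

τ/t½ = 81/23 ≈ 3.5217, so f = (1/2)^(81/23) ≈ 0.087066.
Cmin,ss = (D/Vd)·f/(1−f), so D = Cmin,ss·Vd·(1−f)/f.
D = 3 × 7 × (1−f)/f ≈ 3 × 7 × 10.48554 ≈ 220.20 mg.

220 mg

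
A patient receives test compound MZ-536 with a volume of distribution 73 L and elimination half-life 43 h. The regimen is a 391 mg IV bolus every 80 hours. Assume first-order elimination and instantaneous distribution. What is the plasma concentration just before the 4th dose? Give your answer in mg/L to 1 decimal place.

2.0 mg/L

f = (1/2)^(τ/t½) = (1/2)^(80/43) ≈ 0.2754.
C₀ = D/Vd = 391/73 ≈ 5.356 mg/L.
Before the 4th dose, 3 doses have been given. Superposition: Cmin = C₀·(f + f² + … + f^3).
≈ 5.356 × (0.2754 + 0.0758 + 0.0209) ≈ 5.356 × 0.3721 ≈ 1.993 mg/L.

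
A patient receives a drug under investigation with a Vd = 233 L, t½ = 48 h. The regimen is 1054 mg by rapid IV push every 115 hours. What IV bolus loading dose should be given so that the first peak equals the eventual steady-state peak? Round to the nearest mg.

1301 mg

f = (1/2)^(115/48) ≈ 0.190013; accumulation ratio R = 1/(1−f) ≈ 1.23459.
Loading dose to hit Cmax,ss on first dose: D_load = D_maint·R ≈ 1054 × 1.23459 ≈ 1301.26 mg.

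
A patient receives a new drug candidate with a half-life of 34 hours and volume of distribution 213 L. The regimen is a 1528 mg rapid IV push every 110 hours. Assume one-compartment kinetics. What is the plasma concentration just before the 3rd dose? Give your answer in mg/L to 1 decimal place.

f = (1/2)^(τ/t½) = (1/2)^(110/34) ≈ 0.1062.
C₀ = D/Vd = 1528/213 ≈ 7.174 mg/L.
Before the 3rd dose, 2 doses have been given. Superposition: Cmin = C₀·(f + f²).
≈ 7.174 × (0.1062 + 0.0113) ≈ 7.174 × 0.1175 ≈ 0.843 mg/L.

0.8 mg/L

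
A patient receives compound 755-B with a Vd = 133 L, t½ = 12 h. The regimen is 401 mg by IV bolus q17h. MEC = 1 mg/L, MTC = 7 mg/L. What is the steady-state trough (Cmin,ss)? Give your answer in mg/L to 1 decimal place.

1.8 mg/L

τ/t½ = 17/12 ≈ 1.4167, so fraction remaining f = (1/2)^(17/12) ≈ 0.3746.
Accumulation ratio R = 1/(1 − f) ≈ 1/0.6254 ≈ 1.5990.
Single-dose peak C₀ = D/Vd = 401/133 ≈ 3.015 mg/L.
Cmax,ss = C₀/(1 − f) ≈ 3.015/0.6254 ≈ 4.821 mg/L.
One interval later, Cmin,ss = Cmax,ss·e^(−kτ) ≈ 4.821 × 0.3746 ≈ 1.806 mg/L.
Trough 1.8 mg/L vs MEC 1 mg/L: adequate.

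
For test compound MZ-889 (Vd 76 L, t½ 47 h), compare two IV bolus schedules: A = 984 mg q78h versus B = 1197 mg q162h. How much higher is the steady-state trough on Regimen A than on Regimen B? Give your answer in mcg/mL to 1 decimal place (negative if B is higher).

Regimen A: f = (1/2)^(78/47) ≈ 0.3165; Cmin,ss = (984/76)·f/(1−f) ≈ 5.995 mcg/mL.
Regimen B: f = (1/2)^(162/47) ≈ 0.0917; Cmin,ss = (1197/76)·f/(1−f) ≈ 1.590 mcg/mL.
Difference ≈ 5.995 − 1.590 ≈ 4.405 mcg/mL.

4.4 mcg/mL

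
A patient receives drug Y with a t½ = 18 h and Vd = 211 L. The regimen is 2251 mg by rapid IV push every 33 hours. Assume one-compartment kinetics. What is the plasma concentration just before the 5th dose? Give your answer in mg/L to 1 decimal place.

f = (1/2)^(τ/t½) = (1/2)^(33/18) ≈ 0.2806.
C₀ = D/Vd = 2251/211 ≈ 10.668 mg/L.
Before the 5th dose, 4 doses have been given. Superposition: Cmin = C₀·(f + f² + … + f^4).
≈ 10.668 × (0.2806 + 0.0787 + 0.0221 + 0.0062) ≈ 10.668 × 0.3876 ≈ 4.135 mg/L.

4.1 mg/L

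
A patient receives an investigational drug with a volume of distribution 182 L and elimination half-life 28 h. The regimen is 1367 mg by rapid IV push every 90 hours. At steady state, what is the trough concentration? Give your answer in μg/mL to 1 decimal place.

τ/t½ = 90/28 ≈ 3.2143, so fraction remaining f = (1/2)^(90/28) ≈ 0.1077.
Accumulation ratio R = 1/(1 − f) ≈ 1/0.8923 ≈ 1.1207.
Single-dose peak C₀ = D/Vd = 1367/182 ≈ 7.511 μg/mL.
Steady-state peak Cmax,ss = C₀·R ≈ 7.511 × 1.1207 ≈ 8.418 μg/mL.
Steady-state trough Cmin,ss = Cmax,ss·f ≈ 8.418 × 0.1077 ≈ 0.907 μg/mL.

0.9 μg/mL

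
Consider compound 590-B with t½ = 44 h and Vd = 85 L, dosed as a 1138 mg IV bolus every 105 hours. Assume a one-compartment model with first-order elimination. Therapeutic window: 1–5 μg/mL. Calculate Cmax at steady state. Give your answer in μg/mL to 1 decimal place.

16.6 μg/mL

τ/t½ = 105/44 ≈ 2.3864, so fraction remaining f = (1/2)^(105/44) ≈ 0.1913.
Accumulation ratio R = 1/(1 − f) ≈ 1/0.8087 ≈ 1.2366.
Single-dose peak C₀ = D/Vd = 1138/85 ≈ 13.388 μg/mL.
Steady-state peak Cmax,ss = C₀·R ≈ 13.388 × 1.2366 ≈ 16.556 μg/mL.
Peak 16.6 μg/mL vs MTC 5 μg/mL: exceeds toxic threshold.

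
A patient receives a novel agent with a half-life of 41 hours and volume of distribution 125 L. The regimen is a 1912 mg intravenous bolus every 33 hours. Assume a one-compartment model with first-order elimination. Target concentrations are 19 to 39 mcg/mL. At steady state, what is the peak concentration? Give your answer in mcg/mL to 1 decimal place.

τ/t½ = 33/41 ≈ 0.80488, so fraction remaining f = (1/2)^(33/41) ≈ 0.5724.
Accumulation ratio R = 1/(1 − f) ≈ 1/0.4276 ≈ 2.3386.
Each bolus raises the concentration by D/Vd = 1912/125 ≈ 15.296 mcg/mL.
Cmax,ss = C₀/(1 − f) ≈ 15.296/0.4276 ≈ 35.772 mcg/mL.
Peak 35.8 mcg/mL vs MTC 39 mcg/mL: below toxic threshold.

35.8 mcg/mL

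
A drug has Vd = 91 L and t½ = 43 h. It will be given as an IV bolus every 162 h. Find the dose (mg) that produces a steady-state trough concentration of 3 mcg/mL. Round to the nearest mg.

τ/t½ = 162/43 ≈ 3.7674, so f = (1/2)^(162/43) ≈ 0.073432.
Cmin,ss = (D/Vd)·f/(1−f), so D = Cmin,ss·Vd·(1−f)/f.
D = 3 × 91 × (1−f)/f ≈ 3 × 91 × 12.61804 ≈ 3444.72 mg.

3445 mg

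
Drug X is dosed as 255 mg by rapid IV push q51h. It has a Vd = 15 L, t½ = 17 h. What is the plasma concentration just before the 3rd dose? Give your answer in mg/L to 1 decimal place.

f = (1/2)^(τ/t½) = (1/2)^(51/17) ≈ 0.1250.
C₀ = D/Vd = 255/15 ≈ 17.000 mg/L.
Before the 3rd dose, 2 doses have been given. Superposition: Cmin = C₀·(f + f²).
≈ 17.000 × (0.1250 + 0.0156) ≈ 17.000 × 0.1406 ≈ 2.390 mg/L.

2.4 mg/L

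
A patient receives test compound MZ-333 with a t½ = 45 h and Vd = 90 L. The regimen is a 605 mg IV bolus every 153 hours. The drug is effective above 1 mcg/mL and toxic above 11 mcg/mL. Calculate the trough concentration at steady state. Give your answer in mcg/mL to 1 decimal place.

k = ln2/t½ = ln2/45 ≈ 0.015403 h⁻¹; fraction remaining f = e^(−kτ) = e^(−0.015403×153) ≈ 0.0947.
At steady state, accumulation factor R = 1/(1 − e^(−kτ)) ≈ 1.1046.
Each bolus raises the concentration by D/Vd = 605/90 ≈ 6.722 mcg/mL.
Cmax,ss = C₀/(1 − f) ≈ 6.722/0.9053 ≈ 7.425 mcg/mL.
Steady-state trough Cmin,ss = Cmax,ss·f ≈ 7.425 × 0.0947 ≈ 0.703 mcg/mL.
Trough 0.7 mcg/mL vs MEC 1 mcg/mL: subtherapeutic.

0.7 mcg/mL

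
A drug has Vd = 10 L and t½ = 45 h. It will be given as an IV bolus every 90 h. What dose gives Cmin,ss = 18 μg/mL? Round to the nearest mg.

τ/t½ = 90/45 ≈ 2, so f = (1/2)^(90/45) ≈ 0.250000.
Cmin,ss = (D/Vd)·f/(1−f), so D = Cmin,ss·Vd·(1−f)/f.
D = 18 × 10 × (1−f)/f ≈ 18 × 10 × 3.00000 ≈ 540.00 mg.

540 mg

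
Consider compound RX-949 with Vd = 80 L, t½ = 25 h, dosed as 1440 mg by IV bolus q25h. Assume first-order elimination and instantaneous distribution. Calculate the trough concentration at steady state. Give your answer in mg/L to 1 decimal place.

18.0 mg/L

The dosing interval is 1 half-life, so f = 2^(−1) = 0.5.
Accumulation ratio R = 1/(1 − f) = 1/0.5 = 2/1.
Single-dose peak C₀ = D/Vd = 1440/80 = 18 mg/L.
Steady-state peak Cmax,ss = C₀·R = 18 × 2/1 ≈ 36.000 mg/L.
Steady-state trough Cmin,ss = Cmax,ss·f ≈ 36.000 × 0.5 ≈ 18.000 mg/L.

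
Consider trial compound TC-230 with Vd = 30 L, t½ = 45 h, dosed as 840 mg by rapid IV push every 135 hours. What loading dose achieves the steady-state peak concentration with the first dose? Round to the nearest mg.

960 mg

f = (1/2)^(135/45) ≈ 0.125000; accumulation ratio R = 1/(1−f) ≈ 1.14286.
Loading dose to hit Cmax,ss on first dose: D_load = D_maint·R ≈ 840 × 1.14286 ≈ 960.00 mg.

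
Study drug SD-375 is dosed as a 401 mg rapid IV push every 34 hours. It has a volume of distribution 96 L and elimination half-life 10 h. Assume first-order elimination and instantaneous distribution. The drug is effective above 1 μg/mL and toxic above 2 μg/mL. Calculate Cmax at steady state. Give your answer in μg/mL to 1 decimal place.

4.6 μg/mL

Over one 34-h interval, 34/10 ≈ 3.4 half-lives elapse, leaving f ≈ 0.0947 of each dose.
At steady state, accumulation factor R = 1/(1 − e^(−kτ)) ≈ 1.1046.
Single-dose peak C₀ = D/Vd = 401/96 ≈ 4.177 μg/mL.
Steady-state peak Cmax,ss = C₀·R ≈ 4.177 × 1.1046 ≈ 4.614 μg/mL.
Peak 4.6 μg/mL vs MTC 2 μg/mL: exceeds toxic threshold.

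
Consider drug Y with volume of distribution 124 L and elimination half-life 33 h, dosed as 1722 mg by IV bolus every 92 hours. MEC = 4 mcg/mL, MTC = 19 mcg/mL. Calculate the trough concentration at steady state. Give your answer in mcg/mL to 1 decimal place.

τ/t½ = 92/33 ≈ 2.7879, so fraction remaining f = (1/2)^(92/33) ≈ 0.1448.
At steady state, accumulation factor R = 1/(1 − e^(−kτ)) ≈ 1.1693.
Single-dose peak C₀ = D/Vd = 1722/124 ≈ 13.887 mcg/mL.
Steady-state peak Cmax,ss = C₀·R ≈ 13.887 × 1.1693 ≈ 16.238 mcg/mL.
One interval later, Cmin,ss = Cmax,ss·e^(−kτ) ≈ 16.238 × 0.1448 ≈ 2.351 mcg/mL.
Trough 2.4 mcg/mL vs MEC 4 mcg/mL: subtherapeutic.

2.4 mcg/mL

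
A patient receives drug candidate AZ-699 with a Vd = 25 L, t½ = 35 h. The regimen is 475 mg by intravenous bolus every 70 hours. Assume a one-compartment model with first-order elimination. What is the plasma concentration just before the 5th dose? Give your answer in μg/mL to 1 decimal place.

f = (1/2)^(τ/t½) = (1/2)^(70/35) ≈ 0.2500.
C₀ = D/Vd = 475/25 ≈ 19.000 μg/mL.
Before the 5th dose, 4 doses have been given. Superposition: Cmin = C₀·(f + f² + … + f^4).
≈ 19.000 × (0.2500 + 0.0625 + 0.0156 + 0.0039) ≈ 19.000 × 0.3320 ≈ 6.308 μg/mL.

6.3 μg/mL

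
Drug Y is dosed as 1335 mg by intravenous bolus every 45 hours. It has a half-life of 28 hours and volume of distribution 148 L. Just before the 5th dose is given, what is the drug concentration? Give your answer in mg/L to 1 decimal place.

4.4 mg/L

f = (1/2)^(τ/t½) = (1/2)^(45/28) ≈ 0.3282.
C₀ = D/Vd = 1335/148 ≈ 9.020 mg/L.
Before the 5th dose, 4 doses have been given. Superposition: Cmin = C₀·(f + f² + … + f^4).
≈ 9.020 × (0.3282 + 0.1077 + 0.0354 + 0.0116) ≈ 9.020 × 0.4829 ≈ 4.356 mg/L.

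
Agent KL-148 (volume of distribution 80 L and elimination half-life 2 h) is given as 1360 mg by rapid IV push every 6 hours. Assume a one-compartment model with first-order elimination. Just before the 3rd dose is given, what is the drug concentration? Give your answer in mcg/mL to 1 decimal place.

2.4 mcg/mL

f = (1/2)^(τ/t½) = (1/2)^(6/2) ≈ 0.1250.
C₀ = D/Vd = 1360/80 ≈ 17.000 mcg/mL.
Before the 3rd dose, 2 doses have been given. Superposition: Cmin = C₀·(f + f²).
≈ 17.000 × (0.1250 + 0.0156) ≈ 17.000 × 0.1406 ≈ 2.390 mcg/mL.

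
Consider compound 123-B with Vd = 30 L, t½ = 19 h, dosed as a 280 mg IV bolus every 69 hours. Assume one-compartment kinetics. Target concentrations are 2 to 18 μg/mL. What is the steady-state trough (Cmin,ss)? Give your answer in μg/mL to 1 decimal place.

τ/t½ = 69/19 ≈ 3.6316, so fraction remaining f = (1/2)^(69/19) ≈ 0.0807.
At steady state, accumulation factor R = 1/(1 − e^(−kτ)) ≈ 1.0878.
Each bolus raises the concentration by D/Vd = 280/30 ≈ 9.333 μg/mL.
Steady-state peak Cmax,ss = C₀·R ≈ 9.333 × 1.0878 ≈ 10.152 μg/mL.
Steady-state trough Cmin,ss = Cmax,ss·f ≈ 10.152 × 0.0807 ≈ 0.819 μg/mL.
Trough 0.8 μg/mL vs MEC 2 μg/mL: subtherapeutic.

0.8 μg/mL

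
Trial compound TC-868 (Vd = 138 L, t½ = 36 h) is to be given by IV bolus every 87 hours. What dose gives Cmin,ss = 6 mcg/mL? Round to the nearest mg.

τ/t½ = 87/36 ≈ 2.4167, so f = (1/2)^(87/36) ≈ 0.187288.
Cmin,ss = (D/Vd)·f/(1−f), so D = Cmin,ss·Vd·(1−f)/f.
D = 6 × 138 × (1−f)/f ≈ 6 × 138 × 4.33937 ≈ 3593.00 mg.

3593 mg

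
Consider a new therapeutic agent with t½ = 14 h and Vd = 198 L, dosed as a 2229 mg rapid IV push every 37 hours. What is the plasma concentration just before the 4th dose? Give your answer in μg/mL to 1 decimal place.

f = (1/2)^(τ/t½) = (1/2)^(37/14) ≈ 0.1601.
C₀ = D/Vd = 2229/198 ≈ 11.258 μg/mL.
Before the 4th dose, 3 doses have been given. Superposition: Cmin = C₀·(f + f² + … + f^3).
≈ 11.258 × (0.1601 + 0.0256 + 0.0041) ≈ 11.258 × 0.1898 ≈ 2.137 μg/mL.

2.1 μg/mL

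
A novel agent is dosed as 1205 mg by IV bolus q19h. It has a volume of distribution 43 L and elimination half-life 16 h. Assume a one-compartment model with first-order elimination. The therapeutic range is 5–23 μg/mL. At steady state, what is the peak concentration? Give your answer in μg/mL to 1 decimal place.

50.0 μg/mL

k = ln2/t½ = ln2/16 ≈ 0.043322 h⁻¹; fraction remaining f = e^(−kτ) = e^(−0.043322×19) ≈ 0.4391.
At steady state, accumulation factor R = 1/(1 − e^(−kτ)) ≈ 1.7828.
Each bolus raises the concentration by D/Vd = 1205/43 ≈ 28.023 μg/mL.
Cmax,ss = C₀/(1 − f) ≈ 28.023/0.5609 ≈ 49.961 μg/mL.
Peak 50.0 μg/mL vs MTC 23 μg/mL: exceeds toxic threshold.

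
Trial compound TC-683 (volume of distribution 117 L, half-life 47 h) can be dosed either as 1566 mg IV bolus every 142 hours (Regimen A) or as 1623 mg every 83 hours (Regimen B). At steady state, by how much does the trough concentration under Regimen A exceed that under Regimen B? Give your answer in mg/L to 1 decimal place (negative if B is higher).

-3.9 mg/L

Regimen A: f = (1/2)^(142/47) ≈ 0.1232; Cmin,ss = (1566/117)·f/(1−f) ≈ 1.881 mg/L.
Regimen B: f = (1/2)^(83/47) ≈ 0.2940; Cmin,ss = (1623/117)·f/(1−f) ≈ 5.777 mg/L.
Difference ≈ 1.881 − 5.777 ≈ -3.896 mg/L.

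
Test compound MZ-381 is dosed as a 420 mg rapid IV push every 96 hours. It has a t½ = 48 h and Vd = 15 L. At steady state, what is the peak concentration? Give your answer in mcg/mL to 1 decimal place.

τ = 96 h = 2 half-lives, so f = (1/2)^2 = 0.25.
Accumulation ratio R = 1/(1 − f) = 1/0.75 = 4/3.
Single-dose peak C₀ = D/Vd = 420/15 = 28 mcg/mL.
Steady-state peak Cmax,ss = C₀·R = 28 × 4/3 ≈ 37.333 mcg/mL.

37.3 mcg/mL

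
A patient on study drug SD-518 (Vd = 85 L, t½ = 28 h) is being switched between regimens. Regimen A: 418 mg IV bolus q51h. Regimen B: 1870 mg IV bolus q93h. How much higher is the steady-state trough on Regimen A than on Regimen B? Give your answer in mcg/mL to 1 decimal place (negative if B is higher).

-0.5 mcg/mL

Regimen A: f = (1/2)^(51/28) ≈ 0.2829; Cmin,ss = (418/85)·f/(1−f) ≈ 1.940 mcg/mL.
Regimen B: f = (1/2)^(93/28) ≈ 0.1000; Cmin,ss = (1870/85)·f/(1−f) ≈ 2.444 mcg/mL.
Difference ≈ 1.940 − 2.444 ≈ -0.504 mcg/mL.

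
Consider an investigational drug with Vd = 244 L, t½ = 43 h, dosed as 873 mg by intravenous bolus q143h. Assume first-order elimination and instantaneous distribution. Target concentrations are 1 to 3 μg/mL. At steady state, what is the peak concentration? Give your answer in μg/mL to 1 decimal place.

4.0 μg/mL

Over one 143-h interval, 143/43 ≈ 3.3256 half-lives elapse, leaving f ≈ 0.0997 of each dose.
Accumulation ratio R = 1/(1 − f) ≈ 1/0.9003 ≈ 1.1107.
Single-dose peak C₀ = D/Vd = 873/244 ≈ 3.578 μg/mL.
Cmax,ss = C₀/(1 − f) ≈ 3.578/0.9003 ≈ 3.974 μg/mL.
Peak 4.0 μg/mL vs MTC 3 μg/mL: exceeds toxic threshold.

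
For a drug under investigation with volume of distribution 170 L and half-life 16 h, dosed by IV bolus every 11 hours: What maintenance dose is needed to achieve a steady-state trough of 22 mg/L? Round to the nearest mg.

2283 mg

τ/t½ = 11/16 ≈ 0.6875, so f = (1/2)^(11/16) ≈ 0.620929.
Cmin,ss = (D/Vd)·f/(1−f), so D = Cmin,ss·Vd·(1−f)/f.
D = 22 × 170 × (1−f)/f ≈ 22 × 170 × 0.61049 ≈ 2283.23 mg.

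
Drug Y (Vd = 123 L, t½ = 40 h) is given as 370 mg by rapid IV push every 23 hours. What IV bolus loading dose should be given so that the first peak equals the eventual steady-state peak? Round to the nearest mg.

1126 mg

f = (1/2)^(23/40) ≈ 0.671286; accumulation ratio R = 1/(1−f) ≈ 3.04216.
Loading dose to hit Cmax,ss on first dose: D_load = D_maint·R ≈ 370 × 3.04216 ≈ 1125.60 mg.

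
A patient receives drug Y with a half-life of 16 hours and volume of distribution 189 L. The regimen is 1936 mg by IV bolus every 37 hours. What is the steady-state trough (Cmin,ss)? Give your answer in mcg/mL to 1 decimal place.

τ/t½ = 37/16 ≈ 2.3125, so fraction remaining f = (1/2)^(37/16) ≈ 0.2013.
At steady state, accumulation factor R = 1/(1 − e^(−kτ)) ≈ 1.2520.
Each bolus raises the concentration by D/Vd = 1936/189 ≈ 10.243 mcg/mL.
Cmax,ss = C₀/(1 − f) ≈ 10.243/0.7987 ≈ 12.825 mcg/mL.
Steady-state trough Cmin,ss = Cmax,ss·f ≈ 12.825 × 0.2013 ≈ 2.582 mcg/mL.

2.6 mcg/mL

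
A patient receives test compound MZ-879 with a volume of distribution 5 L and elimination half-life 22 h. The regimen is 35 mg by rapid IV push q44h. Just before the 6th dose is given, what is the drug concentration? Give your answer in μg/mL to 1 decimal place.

f = (1/2)^(τ/t½) = (1/2)^(44/22) ≈ 0.2500.
C₀ = D/Vd = 35/5 ≈ 7.000 μg/mL.
Before the 6th dose, 5 doses have been given. Superposition: Cmin = C₀·(f + f² + … + f^5).
≈ 7.000 × (0.2500 + 0.0625 + 0.0156 + 0.0039 + 0.0010) ≈ 7.000 × 0.3330 ≈ 2.331 μg/mL.

2.3 μg/mL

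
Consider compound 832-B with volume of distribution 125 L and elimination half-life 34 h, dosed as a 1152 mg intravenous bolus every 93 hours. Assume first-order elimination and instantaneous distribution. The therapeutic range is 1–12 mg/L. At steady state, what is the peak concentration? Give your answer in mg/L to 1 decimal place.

10.8 mg/L

k = ln2/t½ = ln2/34 ≈ 0.020387 h⁻¹; fraction remaining f = e^(−kτ) = e^(−0.020387×93) ≈ 0.1502.
Accumulation ratio R = 1/(1 − f) ≈ 1/0.8498 ≈ 1.1767.
Single-dose peak C₀ = D/Vd = 1152/125 ≈ 9.216 mg/L.
Cmax,ss = C₀/(1 − f) ≈ 9.216/0.8498 ≈ 10.845 mg/L.
Peak 10.8 mg/L vs MTC 12 mg/L: below toxic threshold.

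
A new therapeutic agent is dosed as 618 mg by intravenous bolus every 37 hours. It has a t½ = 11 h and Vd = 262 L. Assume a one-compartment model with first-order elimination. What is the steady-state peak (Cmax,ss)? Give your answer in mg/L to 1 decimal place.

2.6 mg/L

τ/t½ = 37/11 ≈ 3.3636, so fraction remaining f = (1/2)^(37/11) ≈ 0.0972.
At steady state, accumulation factor R = 1/(1 − e^(−kτ)) ≈ 1.1077.
Each bolus raises the concentration by D/Vd = 618/262 ≈ 2.359 mg/L.
Steady-state peak Cmax,ss = C₀·R ≈ 2.359 × 1.1077 ≈ 2.613 mg/L.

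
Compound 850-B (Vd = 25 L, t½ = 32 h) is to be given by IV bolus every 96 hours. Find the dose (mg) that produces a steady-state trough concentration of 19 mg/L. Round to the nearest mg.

3325 mg

τ/t½ = 96/32 ≈ 3, so f = (1/2)^(96/32) ≈ 0.125000.
Cmin,ss = (D/Vd)·f/(1−f), so D = Cmin,ss·Vd·(1−f)/f.
D = 19 × 25 × (1−f)/f ≈ 19 × 25 × 7.00000 ≈ 3325.00 mg.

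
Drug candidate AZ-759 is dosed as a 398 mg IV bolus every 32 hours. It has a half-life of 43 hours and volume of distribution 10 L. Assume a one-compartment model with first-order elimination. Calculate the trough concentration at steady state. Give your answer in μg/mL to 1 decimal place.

59.0 μg/mL

k = ln2/t½ = ln2/43 ≈ 0.016120 h⁻¹; fraction remaining f = e^(−kτ) = e^(−0.016120×32) ≈ 0.5970.
Single-dose peak C₀ = D/Vd = 398/10 ≈ 39.800 μg/mL.
Steady-state trough Cmin,ss = C₀·f/(1−f) ≈ 39.800 × 0.5970/0.4030 ≈ 58.959 μg/mL.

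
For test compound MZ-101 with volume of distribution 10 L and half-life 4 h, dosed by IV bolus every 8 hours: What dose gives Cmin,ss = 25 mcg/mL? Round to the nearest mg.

750 mg

τ/t½ = 8/4 ≈ 2, so f = (1/2)^(8/4) ≈ 0.250000.
Cmin,ss = (D/Vd)·f/(1−f), so D = Cmin,ss·Vd·(1−f)/f.
D = 25 × 10 × (1−f)/f ≈ 25 × 10 × 3.00000 ≈ 750.00 mg.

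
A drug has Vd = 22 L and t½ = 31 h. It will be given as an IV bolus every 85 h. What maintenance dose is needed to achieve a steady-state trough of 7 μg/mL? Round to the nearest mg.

876 mg

τ/t½ = 85/31 ≈ 2.7419, so f = (1/2)^(85/31) ≈ 0.149484.
Cmin,ss = (D/Vd)·f/(1−f), so D = Cmin,ss·Vd·(1−f)/f.
D = 7 × 22 × (1−f)/f ≈ 7 × 22 × 5.68968 ≈ 876.21 mg.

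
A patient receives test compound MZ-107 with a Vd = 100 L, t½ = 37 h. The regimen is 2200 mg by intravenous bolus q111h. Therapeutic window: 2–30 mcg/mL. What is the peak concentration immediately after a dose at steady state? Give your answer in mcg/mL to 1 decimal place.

τ = 111 h = 3 half-lives, so f = (1/2)^3 = 0.125.
At steady state, R = 1/(1 − 0.125) = 8/7.
Single-dose peak C₀ = D/Vd = 2200/100 = 22 mcg/mL.
Steady-state peak Cmax,ss = C₀·R = 22 × 8/7 ≈ 25.143 mcg/mL.
Peak 25.1 mcg/mL vs MTC 30 mcg/mL: below toxic threshold.

25.1 mcg/mL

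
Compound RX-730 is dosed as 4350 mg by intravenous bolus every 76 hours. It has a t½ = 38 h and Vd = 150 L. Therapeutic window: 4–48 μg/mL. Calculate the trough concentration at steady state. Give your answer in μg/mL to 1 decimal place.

τ = 76 h = 2 half-lives, so f = (1/2)^2 = 0.25.
Accumulation ratio R = 1/(1 − f) = 1/0.75 = 4/3.
Single-dose peak C₀ = D/Vd = 4350/150 = 29 μg/mL.
Steady-state peak Cmax,ss = C₀·R = 29 × 4/3 ≈ 38.667 μg/mL.
Steady-state trough Cmin,ss = Cmax,ss·f ≈ 38.667 × 0.25 ≈ 9.667 μg/mL.
Trough 9.7 μg/mL vs MEC 4 μg/mL: adequate.

9.7 μg/mL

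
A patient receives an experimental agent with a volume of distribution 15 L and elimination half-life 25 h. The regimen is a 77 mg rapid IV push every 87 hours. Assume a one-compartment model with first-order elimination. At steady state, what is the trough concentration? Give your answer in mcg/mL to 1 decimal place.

τ/t½ = 87/25 ≈ 3.48, so fraction remaining f = (1/2)^(87/25) ≈ 0.0896.
At steady state, accumulation factor R = 1/(1 − e^(−kτ)) ≈ 1.0984.
Each bolus raises the concentration by D/Vd = 77/15 ≈ 5.133 mcg/mL.
Steady-state peak Cmax,ss = C₀·R ≈ 5.133 × 1.0984 ≈ 5.638 mcg/mL.
Steady-state trough Cmin,ss = Cmax,ss·f ≈ 5.638 × 0.0896 ≈ 0.505 mcg/mL.

0.5 mcg/mL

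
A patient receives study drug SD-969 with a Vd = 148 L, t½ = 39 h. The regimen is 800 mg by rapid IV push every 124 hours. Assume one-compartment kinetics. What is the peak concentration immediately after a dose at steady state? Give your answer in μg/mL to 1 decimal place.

τ/t½ = 124/39 ≈ 3.1795, so fraction remaining f = (1/2)^(124/39) ≈ 0.1104.
Accumulation ratio R = 1/(1 − f) ≈ 1/0.8896 ≈ 1.1241.
Each bolus raises the concentration by D/Vd = 800/148 ≈ 5.405 μg/mL.
Cmax,ss = C₀/(1 − f) ≈ 5.405/0.8896 ≈ 6.076 μg/mL.

6.1 μg/mL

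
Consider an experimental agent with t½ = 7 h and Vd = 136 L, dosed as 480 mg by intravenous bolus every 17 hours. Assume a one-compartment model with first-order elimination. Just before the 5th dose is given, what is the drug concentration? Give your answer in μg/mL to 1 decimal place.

f = (1/2)^(τ/t½) = (1/2)^(17/7) ≈ 0.1857.
C₀ = D/Vd = 480/136 ≈ 3.529 μg/mL.
Before the 5th dose, 4 doses have been given. Superposition: Cmin = C₀·(f + f² + … + f^4).
≈ 3.529 × (0.1857 + 0.0345 + 0.0064 + 0.0012) ≈ 3.529 × 0.2278 ≈ 0.804 μg/mL.

0.8 μg/mL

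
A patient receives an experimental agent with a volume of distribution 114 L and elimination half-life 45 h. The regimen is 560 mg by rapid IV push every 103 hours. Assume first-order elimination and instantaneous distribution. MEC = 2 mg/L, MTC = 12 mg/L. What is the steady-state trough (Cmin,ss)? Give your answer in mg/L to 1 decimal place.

1.3 mg/L

Over one 103-h interval, 103/45 ≈ 2.2889 half-lives elapse, leaving f ≈ 0.2046 of each dose.
Accumulation ratio R = 1/(1 − f) ≈ 1/0.7954 ≈ 1.2572.
Each bolus raises the concentration by D/Vd = 560/114 ≈ 4.912 mg/L.
Cmax,ss = C₀/(1 − f) ≈ 4.912/0.7954 ≈ 6.176 mg/L.
One interval later, Cmin,ss = Cmax,ss·e^(−kτ) ≈ 6.176 × 0.2046 ≈ 1.264 mg/L.
Trough 1.3 mg/L vs MEC 2 mg/L: subtherapeutic.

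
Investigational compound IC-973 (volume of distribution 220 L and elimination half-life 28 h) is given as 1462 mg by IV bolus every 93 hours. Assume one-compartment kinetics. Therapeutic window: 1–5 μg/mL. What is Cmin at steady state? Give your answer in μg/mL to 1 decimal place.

0.7 μg/mL

k = ln2/t½ = ln2/28 ≈ 0.024755 h⁻¹; fraction remaining f = e^(−kτ) = e^(−0.024755×93) ≈ 0.1000.
At steady state, accumulation factor R = 1/(1 − e^(−kτ)) ≈ 1.1111.
Each bolus raises the concentration by D/Vd = 1462/220 ≈ 6.645 μg/mL.
Cmax,ss = C₀/(1 − f) ≈ 6.645/0.9000 ≈ 7.383 μg/mL.
Steady-state trough Cmin,ss = Cmax,ss·f ≈ 7.383 × 0.1000 ≈ 0.738 μg/mL.
Trough 0.7 μg/mL vs MEC 1 μg/mL: subtherapeutic.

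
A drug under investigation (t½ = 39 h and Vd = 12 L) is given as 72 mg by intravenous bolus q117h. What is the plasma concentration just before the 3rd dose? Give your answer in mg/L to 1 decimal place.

0.8 mg/L

f = (1/2)^(τ/t½) = (1/2)^(117/39) ≈ 0.1250.
C₀ = D/Vd = 72/12 ≈ 6.000 mg/L.
Before the 3rd dose, 2 doses have been given. Superposition: Cmin = C₀·(f + f²).
≈ 6.000 × (0.1250 + 0.0156) ≈ 6.000 × 0.1406 ≈ 0.844 mg/L.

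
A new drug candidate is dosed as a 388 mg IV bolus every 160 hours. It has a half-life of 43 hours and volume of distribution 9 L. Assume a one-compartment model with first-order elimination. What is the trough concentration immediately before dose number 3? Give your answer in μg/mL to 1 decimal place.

f = (1/2)^(τ/t½) = (1/2)^(160/43) ≈ 0.0758.
C₀ = D/Vd = 388/9 ≈ 43.111 μg/mL.
Before the 3rd dose, 2 doses have been given. Superposition: Cmin = C₀·(f + f²).
≈ 43.111 × (0.0758 + 0.0057) ≈ 43.111 × 0.0815 ≈ 3.514 μg/mL.

3.5 μg/mL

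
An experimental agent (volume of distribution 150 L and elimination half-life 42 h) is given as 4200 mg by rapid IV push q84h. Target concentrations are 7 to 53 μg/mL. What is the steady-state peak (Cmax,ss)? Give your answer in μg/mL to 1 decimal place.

37.3 μg/mL

τ = 84 h = 2 half-lives, so f = (1/2)^2 = 0.25.
Accumulation ratio R = 1/(1 − f) = 1/0.75 = 4/3.
Single-dose peak C₀ = D/Vd = 4200/150 = 28 μg/mL.
Steady-state peak Cmax,ss = C₀·R = 28 × 4/3 ≈ 37.333 μg/mL.
Peak 37.3 μg/mL vs MTC 53 μg/mL: below toxic threshold.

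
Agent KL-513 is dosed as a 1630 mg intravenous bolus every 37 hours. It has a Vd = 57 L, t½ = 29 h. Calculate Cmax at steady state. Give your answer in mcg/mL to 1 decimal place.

48.7 mcg/mL

k = ln2/t½ = ln2/29 ≈ 0.023902 h⁻¹; fraction remaining f = e^(−kτ) = e^(−0.023902×37) ≈ 0.4130.
Accumulation ratio R = 1/(1 − f) ≈ 1/0.5870 ≈ 1.7036.
Single-dose peak C₀ = D/Vd = 1630/57 ≈ 28.596 mcg/mL.
Steady-state peak Cmax,ss = C₀·R ≈ 28.596 × 1.7036 ≈ 48.716 mcg/mL.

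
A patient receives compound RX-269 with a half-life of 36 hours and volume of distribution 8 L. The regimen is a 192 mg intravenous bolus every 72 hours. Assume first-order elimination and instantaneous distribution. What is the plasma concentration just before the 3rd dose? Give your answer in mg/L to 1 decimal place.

f = (1/2)^(τ/t½) = (1/2)^(72/36) ≈ 0.2500.
C₀ = D/Vd = 192/8 ≈ 24.000 mg/L.
Before the 3rd dose, 2 doses have been given. Superposition: Cmin = C₀·(f + f²).
≈ 24.000 × (0.2500 + 0.0625) ≈ 24.000 × 0.3125 ≈ 7.500 mg/L.

7.5 mg/L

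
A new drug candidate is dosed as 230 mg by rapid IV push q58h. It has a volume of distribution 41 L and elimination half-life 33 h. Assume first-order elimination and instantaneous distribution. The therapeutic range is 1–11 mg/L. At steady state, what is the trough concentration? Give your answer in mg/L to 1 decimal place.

Over one 58-h interval, 58/33 ≈ 1.7576 half-lives elapse, leaving f ≈ 0.2957 of each dose.
Each bolus raises the concentration by D/Vd = 230/41 ≈ 5.610 mg/L.
Steady-state trough Cmin,ss = C₀·f/(1−f) ≈ 5.610 × 0.2957/0.7043 ≈ 2.355 mg/L.
Trough 2.4 mg/L vs MEC 1 mg/L: adequate.

2.4 mg/L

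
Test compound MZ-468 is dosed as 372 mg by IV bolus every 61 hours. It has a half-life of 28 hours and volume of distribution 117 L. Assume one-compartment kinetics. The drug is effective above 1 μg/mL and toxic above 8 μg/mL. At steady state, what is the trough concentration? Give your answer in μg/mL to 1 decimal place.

Over one 61-h interval, 61/28 ≈ 2.1786 half-lives elapse, leaving f ≈ 0.2209 of each dose.
At steady state, accumulation factor R = 1/(1 − e^(−kτ)) ≈ 1.2835.
Each bolus raises the concentration by D/Vd = 372/117 ≈ 3.179 μg/mL.
Steady-state peak Cmax,ss = C₀·R ≈ 3.179 × 1.2835 ≈ 4.080 μg/mL.
One interval later, Cmin,ss = Cmax,ss·e^(−kτ) ≈ 4.080 × 0.2209 ≈ 0.901 μg/mL.
Trough 0.9 μg/mL vs MEC 1 μg/mL: subtherapeutic.

0.9 μg/mL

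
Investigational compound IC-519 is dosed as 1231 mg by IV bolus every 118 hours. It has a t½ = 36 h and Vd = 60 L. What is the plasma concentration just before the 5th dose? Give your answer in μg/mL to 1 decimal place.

f = (1/2)^(τ/t½) = (1/2)^(118/36) ≈ 0.1031.
C₀ = D/Vd = 1231/60 ≈ 20.517 μg/mL.
Before the 5th dose, 4 doses have been given. Superposition: Cmin = C₀·(f + f² + … + f^4).
≈ 20.517 × (0.1031 + 0.0106 + 0.0011 + 0.0001) ≈ 20.517 × 0.1149 ≈ 2.357 μg/mL.

2.4 μg/mL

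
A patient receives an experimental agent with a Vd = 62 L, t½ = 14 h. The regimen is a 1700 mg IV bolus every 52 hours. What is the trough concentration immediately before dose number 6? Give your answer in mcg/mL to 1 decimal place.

f = (1/2)^(τ/t½) = (1/2)^(52/14) ≈ 0.0762.
C₀ = D/Vd = 1700/62 ≈ 27.419 mcg/mL.
Before the 6th dose, 5 doses have been given. Superposition: Cmin = C₀·(f + f² + … + f^5).
≈ 27.419 × (0.0762 + 0.0058 + 0.0004 + 0.0000 + 0.0000) ≈ 27.419 × 0.0824 ≈ 2.259 mcg/mL.

2.3 mcg/mL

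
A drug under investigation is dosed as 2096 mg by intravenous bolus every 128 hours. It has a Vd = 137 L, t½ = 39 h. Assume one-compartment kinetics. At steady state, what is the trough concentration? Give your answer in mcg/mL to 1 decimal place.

1.8 mcg/mL

τ/t½ = 128/39 ≈ 3.2821, so fraction remaining f = (1/2)^(128/39) ≈ 0.1028.
Each bolus raises the concentration by D/Vd = 2096/137 ≈ 15.299 mcg/mL.
Steady-state trough Cmin,ss = C₀·f/(1−f) ≈ 15.299 × 0.1028/0.8972 ≈ 1.753 mcg/mL.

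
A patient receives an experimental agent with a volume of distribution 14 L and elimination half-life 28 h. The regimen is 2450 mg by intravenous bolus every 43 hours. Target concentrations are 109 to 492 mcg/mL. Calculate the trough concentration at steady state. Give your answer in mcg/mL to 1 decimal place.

92.1 mcg/mL

Over one 43-h interval, 43/28 ≈ 1.5357 half-lives elapse, leaving f ≈ 0.3449 of each dose.
At steady state, accumulation factor R = 1/(1 − e^(−kτ)) ≈ 1.5265.
Each bolus raises the concentration by D/Vd = 2450/14 ≈ 175.000 mcg/mL.
Cmax,ss = C₀/(1 − f) ≈ 175.000/0.6551 ≈ 267.135 mcg/mL.
Steady-state trough Cmin,ss = Cmax,ss·f ≈ 267.135 × 0.3449 ≈ 92.135 mcg/mL.
Trough 92.1 mcg/mL vs MEC 109 mcg/mL: subtherapeutic.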